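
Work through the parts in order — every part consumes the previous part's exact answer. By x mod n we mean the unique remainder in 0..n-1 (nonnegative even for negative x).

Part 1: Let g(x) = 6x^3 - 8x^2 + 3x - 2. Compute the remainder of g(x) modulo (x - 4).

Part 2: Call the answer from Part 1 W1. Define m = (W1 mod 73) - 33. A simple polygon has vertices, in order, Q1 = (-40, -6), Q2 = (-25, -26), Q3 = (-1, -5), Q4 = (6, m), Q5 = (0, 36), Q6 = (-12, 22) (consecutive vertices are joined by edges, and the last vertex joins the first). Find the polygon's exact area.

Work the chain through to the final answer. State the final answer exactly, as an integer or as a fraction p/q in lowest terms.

Part 1: remainder = value at the root: 6*(4)^3 - 8*(4)^2 + 3*(4)^1 - 2 = (384) + (-128) + (12) + (-2) = 266; answer 266
Part 2: W1 = 266; m = 14; cross terms: (-40*-26 - -25*-6)=890, (-25*-5 - -1*-26)=99, (-1*14 - 6*-5)=16, (6*36 - 0*14)=216, (0*22 - -12*36)=432, (-12*-6 - -40*22)=952; twice the area = |2605| = 2605; area = 2605/2; answer 2605/2

2605/2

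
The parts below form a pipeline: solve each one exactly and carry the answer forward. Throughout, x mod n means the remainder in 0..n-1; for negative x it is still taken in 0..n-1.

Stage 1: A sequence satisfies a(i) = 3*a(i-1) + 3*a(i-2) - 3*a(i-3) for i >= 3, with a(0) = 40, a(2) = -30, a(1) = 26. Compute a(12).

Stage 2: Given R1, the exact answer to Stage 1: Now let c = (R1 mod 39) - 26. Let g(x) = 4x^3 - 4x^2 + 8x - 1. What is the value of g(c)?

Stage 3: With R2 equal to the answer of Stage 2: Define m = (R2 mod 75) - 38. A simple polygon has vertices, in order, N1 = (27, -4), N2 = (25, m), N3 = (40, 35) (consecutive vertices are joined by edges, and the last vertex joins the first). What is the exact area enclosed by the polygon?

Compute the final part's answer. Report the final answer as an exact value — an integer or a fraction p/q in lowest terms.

156

Stage 1: a(3) = 3*(-30) + 3*(26) - 3*(40) = -132; iterating: a(3)=-132, a(4)=-564, a(5)=-1998, a(6)=-7290, a(7)=-26172, a(8)=-94392, a(9)=-339822, a(10)=-1224126, a(11)=-4408668, a(12)=-15878916; answer -15878916
Stage 2: R1 = -15878916; c = -14; 4*(-14)^3 - 4*(-14)^2 + 8*(-14)^1 - 1 = (-10976) + (-784) + (-112) + (-1) = -11873; answer -11873
Stage 3: R2 = -11873; m = 14; cross terms: (27*14 - 25*-4)=478, (25*35 - 40*14)=315, (40*-4 - 27*35)=-1105; twice the area = |-312| = 312; area = 156; answer 156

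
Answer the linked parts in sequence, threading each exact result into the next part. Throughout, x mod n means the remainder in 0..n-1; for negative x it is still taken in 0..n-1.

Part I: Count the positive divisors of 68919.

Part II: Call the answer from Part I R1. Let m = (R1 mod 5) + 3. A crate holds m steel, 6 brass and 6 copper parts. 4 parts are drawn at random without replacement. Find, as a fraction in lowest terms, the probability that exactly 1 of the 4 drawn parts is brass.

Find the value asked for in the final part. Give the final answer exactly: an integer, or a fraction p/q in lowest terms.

Part I: 68919 = 3 * 22973; number of divisors = (1+1) * (1+1) = 4; answer 4
Part II: R1 = 4; m = 7; total draws C(19,4) = 3876; favorable C(6,1)*C(13,3) = 1716; P = 143/323; answer 143/323

143/323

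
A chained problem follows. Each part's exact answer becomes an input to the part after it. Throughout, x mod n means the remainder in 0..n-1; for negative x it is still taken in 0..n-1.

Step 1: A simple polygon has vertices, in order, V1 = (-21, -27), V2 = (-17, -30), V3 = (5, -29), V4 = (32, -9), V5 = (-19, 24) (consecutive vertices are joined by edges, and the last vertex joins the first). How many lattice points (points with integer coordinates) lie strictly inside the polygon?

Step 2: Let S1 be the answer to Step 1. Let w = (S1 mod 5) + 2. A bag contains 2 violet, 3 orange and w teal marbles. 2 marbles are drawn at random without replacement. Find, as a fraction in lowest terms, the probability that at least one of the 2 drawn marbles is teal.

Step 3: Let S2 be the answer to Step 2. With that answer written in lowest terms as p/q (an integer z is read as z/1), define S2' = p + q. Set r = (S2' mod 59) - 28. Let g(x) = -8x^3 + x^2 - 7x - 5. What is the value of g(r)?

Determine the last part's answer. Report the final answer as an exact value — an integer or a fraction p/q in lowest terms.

Step 1: cross terms: (-21*-30 - -17*-27)=171, (-17*-29 - 5*-30)=643, (5*-9 - 32*-29)=883, (32*24 - -19*-9)=597, (-19*-27 - -21*24)=1017; twice the area = |3311| = 3311; area = 3311/2; boundary points = 1 + 1 + 1 + 3 + 1 = 7; strictly interior points = area - boundary/2 + 1 = 1653; answer 1653
Step 2: S1 = 1653; w = 5; total draws C(10,2) = 45; complement C(5,2) = 10; favorable 45 - 10 = 35; P = 7/9; answer 7/9
Step 3: S2 = 7/9; threaded value p + q = 16; r = -12; -8*(-12)^3 + 1*(-12)^2 - 7*(-12)^1 - 5 = (13824) + (144) + (84) + (-5) = 14047; answer 14047

14047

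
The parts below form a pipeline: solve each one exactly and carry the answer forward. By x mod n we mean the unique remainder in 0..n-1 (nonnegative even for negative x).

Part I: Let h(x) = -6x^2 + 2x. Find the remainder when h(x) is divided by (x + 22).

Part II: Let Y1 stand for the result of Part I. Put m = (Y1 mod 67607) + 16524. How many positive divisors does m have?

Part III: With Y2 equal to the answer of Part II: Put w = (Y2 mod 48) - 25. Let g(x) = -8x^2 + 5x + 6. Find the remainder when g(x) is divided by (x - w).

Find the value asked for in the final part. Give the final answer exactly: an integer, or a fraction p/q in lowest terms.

Part I: remainder = value at the root: -6*(-22)^2 + 2*(-22)^1 = (-2904) + (-44) = -2948; answer -2948
Part II: Y1 = -2948; m = 81183; 81183 = 3 * 27061; number of divisors = (1+1) * (1+1) = 4; answer 4
Part III: Y2 = 4; w = -21; remainder = value at the root: -8*(-21)^2 + 5*(-21)^1 + 6 = (-3528) + (-105) + (6) = -3627; answer -3627

-3627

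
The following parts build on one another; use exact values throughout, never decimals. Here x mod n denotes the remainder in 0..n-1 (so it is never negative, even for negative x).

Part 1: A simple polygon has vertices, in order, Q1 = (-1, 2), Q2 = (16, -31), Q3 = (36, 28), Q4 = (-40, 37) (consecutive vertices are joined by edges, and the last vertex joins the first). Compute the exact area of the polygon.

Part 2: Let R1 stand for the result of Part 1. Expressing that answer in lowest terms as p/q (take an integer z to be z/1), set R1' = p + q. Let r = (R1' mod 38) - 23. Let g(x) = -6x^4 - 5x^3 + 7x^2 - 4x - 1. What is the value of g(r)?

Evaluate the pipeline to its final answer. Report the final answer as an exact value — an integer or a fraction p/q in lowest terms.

Part 1: cross terms: (-1*-31 - 16*2)=-1, (16*28 - 36*-31)=1564, (36*37 - -40*28)=2452, (-40*2 - -1*37)=-43; twice the area = |3972| = 3972; area = 1986; answer 1986
Part 2: R1 = 1986; threaded value p + q = 1987; r = -12; -6*(-12)^4 - 5*(-12)^3 + 7*(-12)^2 - 4*(-12)^1 - 1 = (-124416) + (8640) + (1008) + (48) + (-1) = -114721; answer -114721

-114721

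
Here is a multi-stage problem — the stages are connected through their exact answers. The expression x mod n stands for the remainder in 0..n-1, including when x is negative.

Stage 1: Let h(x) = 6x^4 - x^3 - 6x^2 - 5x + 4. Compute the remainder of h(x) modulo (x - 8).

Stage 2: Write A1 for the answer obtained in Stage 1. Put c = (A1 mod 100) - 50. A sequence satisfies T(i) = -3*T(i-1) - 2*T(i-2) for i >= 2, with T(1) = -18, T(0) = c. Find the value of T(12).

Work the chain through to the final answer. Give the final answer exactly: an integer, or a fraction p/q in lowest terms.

98274

Stage 1: remainder = value at the root: 6*(8)^4 - 1*(8)^3 - 6*(8)^2 - 5*(8)^1 + 4 = (24576) + (-512) + (-384) + (-40) + (4) = 23644; answer 23644
Stage 2: A1 = 23644; c = -6; T(2) = -3*(-18) - 2*(-6) = 66; iterating: T(2)=66, T(3)=-162, T(4)=354, T(5)=-738, T(6)=1506, T(7)=-3042, T(8)=6114, T(9)=-12258, T(10)=24546, T(11)=-49122, T(12)=98274; answer 98274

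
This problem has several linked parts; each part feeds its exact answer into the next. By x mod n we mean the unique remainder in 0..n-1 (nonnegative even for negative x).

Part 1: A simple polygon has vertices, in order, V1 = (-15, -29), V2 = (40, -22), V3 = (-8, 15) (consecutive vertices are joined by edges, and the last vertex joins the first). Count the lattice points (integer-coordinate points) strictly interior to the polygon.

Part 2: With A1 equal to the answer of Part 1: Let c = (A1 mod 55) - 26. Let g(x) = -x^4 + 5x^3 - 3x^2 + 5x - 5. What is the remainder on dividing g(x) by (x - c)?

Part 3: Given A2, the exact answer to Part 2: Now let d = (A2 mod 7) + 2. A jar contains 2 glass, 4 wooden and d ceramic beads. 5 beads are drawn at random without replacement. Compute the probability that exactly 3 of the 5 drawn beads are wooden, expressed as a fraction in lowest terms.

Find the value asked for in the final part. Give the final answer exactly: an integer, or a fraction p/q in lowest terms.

2/11

Part 1: cross terms: (-15*-22 - 40*-29)=1490, (40*15 - -8*-22)=424, (-8*-29 - -15*15)=457; twice the area = |2371| = 2371; area = 2371/2; boundary points = 1 + 1 + 1 = 3; strictly interior points = area - boundary/2 + 1 = 1185; answer 1185
Part 2: A1 = 1185; c = 4; remainder = value at the root: -1*(4)^4 + 5*(4)^3 - 3*(4)^2 + 5*(4)^1 - 5 = (-256) + (320) + (-48) + (20) + (-5) = 31; answer 31
Part 3: A2 = 31; d = 5; total draws C(11,5) = 462; favorable C(4,3)*C(7,2) = 84; P = 2/11; answer 2/11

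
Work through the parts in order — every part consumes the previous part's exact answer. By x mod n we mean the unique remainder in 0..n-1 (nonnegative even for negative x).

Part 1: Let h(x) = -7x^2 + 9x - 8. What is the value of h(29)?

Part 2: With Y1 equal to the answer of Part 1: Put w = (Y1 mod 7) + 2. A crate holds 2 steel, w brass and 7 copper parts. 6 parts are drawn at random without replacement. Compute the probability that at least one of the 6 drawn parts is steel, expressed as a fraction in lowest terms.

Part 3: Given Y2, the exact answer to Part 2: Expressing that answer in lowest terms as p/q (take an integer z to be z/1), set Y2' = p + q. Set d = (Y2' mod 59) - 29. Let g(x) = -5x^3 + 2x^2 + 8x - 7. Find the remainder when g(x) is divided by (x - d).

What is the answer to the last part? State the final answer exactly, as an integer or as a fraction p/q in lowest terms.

Part 1: -7*(29)^2 + 9*(29)^1 - 8 = (-5887) + (261) + (-8) = -5634; answer -5634
Part 2: Y1 = -5634; w = 3; total draws C(12,6) = 924; complement C(10,6) = 210; favorable 924 - 210 = 714; P = 17/22; answer 17/22
Part 3: Y2 = 17/22; threaded value p + q = 39; d = 10; remainder = value at the root: -5*(10)^3 + 2*(10)^2 + 8*(10)^1 - 7 = (-5000) + (200) + (80) + (-7) = -4727; answer -4727

-4727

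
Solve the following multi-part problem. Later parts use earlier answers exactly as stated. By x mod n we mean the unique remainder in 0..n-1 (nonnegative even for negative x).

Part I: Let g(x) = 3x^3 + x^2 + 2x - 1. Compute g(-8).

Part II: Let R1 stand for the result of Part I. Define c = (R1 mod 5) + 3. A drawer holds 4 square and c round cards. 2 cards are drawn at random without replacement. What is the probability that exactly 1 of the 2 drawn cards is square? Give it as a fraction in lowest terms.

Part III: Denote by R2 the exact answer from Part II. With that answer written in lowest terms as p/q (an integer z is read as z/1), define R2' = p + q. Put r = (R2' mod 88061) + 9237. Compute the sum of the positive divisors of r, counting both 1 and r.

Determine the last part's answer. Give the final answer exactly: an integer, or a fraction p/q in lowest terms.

Part I: 3*(-8)^3 + 1*(-8)^2 + 2*(-8)^1 - 1 = (-1536) + (64) + (-16) + (-1) = -1489; answer -1489
Part II: R1 = -1489; c = 4; total draws C(8,2) = 28; favorable C(4,1)*C(4,1) = 16; P = 4/7; answer 4/7
Part III: R2 = 4/7; threaded value p + q = 11; r = 9248; 9248 = 2^5 * 17^2; sigma = (1 + 2 + 4 + 8 + 16 + 32) * (1 + 17 + 289) = 63 * 307 = 19341; answer 19341

19341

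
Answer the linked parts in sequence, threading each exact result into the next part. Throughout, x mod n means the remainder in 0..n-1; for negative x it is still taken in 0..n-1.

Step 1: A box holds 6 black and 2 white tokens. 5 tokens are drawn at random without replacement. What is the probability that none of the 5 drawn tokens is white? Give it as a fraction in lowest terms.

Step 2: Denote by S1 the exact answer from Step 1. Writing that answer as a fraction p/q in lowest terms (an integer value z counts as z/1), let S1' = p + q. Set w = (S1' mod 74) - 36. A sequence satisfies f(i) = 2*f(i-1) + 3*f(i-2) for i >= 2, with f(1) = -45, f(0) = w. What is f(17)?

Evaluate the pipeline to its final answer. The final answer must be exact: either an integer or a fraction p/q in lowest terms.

Step 1: total draws C(8,5) = 56; favorable C(6,5) = 6; P = 3/28; answer 3/28
Step 2: S1 = 3/28; threaded value p + q = 31; w = -5; f(2) = 2*(-45) + 3*(-5) = -105; iterating: f(2)=-105, f(3)=-345, f(4)=-1005, f(5)=-3045, f(6)=-9105, f(7)=-27345, f(8)=-82005, f(9)=-246045, f(10)=-738105, f(11)=-2214345, f(12)=-6643005, f(13)=-19929045, f(14)=-59787105, f(15)=-179361345, f(16)=-538084005, f(17)=-1614252045; answer -1614252045

-1614252045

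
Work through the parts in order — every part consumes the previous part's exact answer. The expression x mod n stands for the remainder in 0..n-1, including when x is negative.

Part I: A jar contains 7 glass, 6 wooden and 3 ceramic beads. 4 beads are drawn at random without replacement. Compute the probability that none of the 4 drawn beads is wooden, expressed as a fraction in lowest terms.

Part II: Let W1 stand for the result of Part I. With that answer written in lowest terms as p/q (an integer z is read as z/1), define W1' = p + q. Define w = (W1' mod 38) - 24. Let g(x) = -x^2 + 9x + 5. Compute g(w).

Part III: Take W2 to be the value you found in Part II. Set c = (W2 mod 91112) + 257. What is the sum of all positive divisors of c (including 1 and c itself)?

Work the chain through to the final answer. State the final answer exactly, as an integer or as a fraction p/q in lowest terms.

Part I: total draws C(16,4) = 1820; favorable C(10,4) = 210; P = 3/26; answer 3/26
Part II: W1 = 3/26; threaded value p + q = 29; w = 5; -1*(5)^2 + 9*(5)^1 + 5 = (-25) + (45) + (5) = 25; answer 25
Part III: W2 = 25; c = 282; 282 = 2 * 3 * 47; sigma = (1 + 2) * (1 + 3) * (1 + 47) = 3 * 4 * 48 = 576; answer 576

576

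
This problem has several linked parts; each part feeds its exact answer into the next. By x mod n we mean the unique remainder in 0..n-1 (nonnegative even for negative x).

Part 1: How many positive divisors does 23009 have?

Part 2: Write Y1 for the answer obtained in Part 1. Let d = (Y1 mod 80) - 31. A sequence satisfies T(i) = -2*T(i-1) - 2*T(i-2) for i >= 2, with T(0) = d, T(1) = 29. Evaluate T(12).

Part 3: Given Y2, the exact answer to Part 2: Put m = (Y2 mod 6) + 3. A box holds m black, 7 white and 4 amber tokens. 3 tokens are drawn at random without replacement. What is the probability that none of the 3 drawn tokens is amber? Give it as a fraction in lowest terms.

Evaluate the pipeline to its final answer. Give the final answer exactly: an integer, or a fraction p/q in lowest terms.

Part 1: 23009 = 7 * 19 * 173; number of divisors = (1+1) * (1+1) * (1+1) = 8; answer 8
Part 2: Y1 = 8; d = -23; T(2) = -2*(29) - 2*(-23) = -12; iterating: T(2)=-12, T(3)=-34, T(4)=92, T(5)=-116, T(6)=48, T(7)=136, T(8)=-368, T(9)=464, T(10)=-192, T(11)=-544, T(12)=1472; answer 1472
Part 3: Y2 = 1472; m = 5; total draws C(16,3) = 560; favorable C(12,3) = 220; P = 11/28; answer 11/28

11/28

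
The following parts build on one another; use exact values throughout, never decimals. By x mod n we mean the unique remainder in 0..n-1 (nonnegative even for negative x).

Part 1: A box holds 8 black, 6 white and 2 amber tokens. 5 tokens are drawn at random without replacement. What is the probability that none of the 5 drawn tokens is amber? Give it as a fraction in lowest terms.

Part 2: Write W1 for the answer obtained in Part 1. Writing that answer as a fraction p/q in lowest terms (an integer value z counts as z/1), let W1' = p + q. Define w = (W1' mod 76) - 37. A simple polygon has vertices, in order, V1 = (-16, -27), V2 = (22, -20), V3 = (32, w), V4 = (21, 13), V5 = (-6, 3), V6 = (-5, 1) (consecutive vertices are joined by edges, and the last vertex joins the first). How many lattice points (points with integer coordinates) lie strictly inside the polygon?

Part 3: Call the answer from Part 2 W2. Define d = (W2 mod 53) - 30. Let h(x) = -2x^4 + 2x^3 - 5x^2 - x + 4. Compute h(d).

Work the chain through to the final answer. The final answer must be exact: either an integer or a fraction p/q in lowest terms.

Part 1: total draws C(16,5) = 4368; favorable C(14,5) = 2002; P = 11/24; answer 11/24
Part 2: W1 = 11/24; threaded value p + q = 35; w = -2; cross terms: (-16*-20 - 22*-27)=914, (22*-2 - 32*-20)=596, (32*13 - 21*-2)=458, (21*3 - -6*13)=141, (-6*1 - -5*3)=9, (-5*-27 - -16*1)=151; twice the area = |2269| = 2269; area = 2269/2; boundary points = 1 + 2 + 1 + 1 + 1 + 1 = 7; strictly interior points = area - boundary/2 + 1 = 1132; answer 1132
Part 3: W2 = 1132; d = -11; -2*(-11)^4 + 2*(-11)^3 - 5*(-11)^2 - 1*(-11)^1 + 4 = (-29282) + (-2662) + (-605) + (11) + (4) = -32534; answer -32534

-32534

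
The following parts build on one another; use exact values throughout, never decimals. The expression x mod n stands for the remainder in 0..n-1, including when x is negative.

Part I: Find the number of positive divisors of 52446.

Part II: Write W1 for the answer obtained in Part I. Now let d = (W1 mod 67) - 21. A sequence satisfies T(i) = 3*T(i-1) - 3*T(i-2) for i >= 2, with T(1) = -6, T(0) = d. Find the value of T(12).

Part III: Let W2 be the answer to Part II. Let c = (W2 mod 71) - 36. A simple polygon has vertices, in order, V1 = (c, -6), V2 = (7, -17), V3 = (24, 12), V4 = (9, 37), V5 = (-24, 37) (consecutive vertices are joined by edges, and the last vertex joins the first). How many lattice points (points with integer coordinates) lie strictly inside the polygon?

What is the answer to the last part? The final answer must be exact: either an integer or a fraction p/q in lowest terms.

1293

Part I: 52446 = 2 * 3 * 8741; number of divisors = (1+1) * (1+1) * (1+1) = 8; answer 8
Part II: W1 = 8; d = -13; T(2) = 3*(-6) - 3*(-13) = 21; iterating: T(2)=21, T(3)=81, T(4)=180, T(5)=297, T(6)=351, T(7)=162, T(8)=-567, T(9)=-2187, T(10)=-4860, T(11)=-8019, T(12)=-9477; answer -9477
Part III: W2 = -9477; c = 1; cross terms: (1*-17 - 7*-6)=25, (7*12 - 24*-17)=492, (24*37 - 9*12)=780, (9*37 - -24*37)=1221, (-24*-6 - 1*37)=107; twice the area = |2625| = 2625; area = 2625/2; boundary points = 1 + 1 + 5 + 33 + 1 = 41; strictly interior points = area - boundary/2 + 1 = 1293; answer 1293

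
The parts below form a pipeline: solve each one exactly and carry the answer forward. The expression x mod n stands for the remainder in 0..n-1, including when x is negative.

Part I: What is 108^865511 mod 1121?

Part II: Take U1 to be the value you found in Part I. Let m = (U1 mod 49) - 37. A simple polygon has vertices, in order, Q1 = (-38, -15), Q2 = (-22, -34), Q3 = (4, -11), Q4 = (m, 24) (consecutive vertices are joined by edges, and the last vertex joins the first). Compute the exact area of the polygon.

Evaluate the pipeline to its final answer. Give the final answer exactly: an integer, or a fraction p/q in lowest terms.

1204

Part I: squarings mod 1121: 108^1=108, 108^2=454, 108^4=973, 108^8=605, 108^16=579, 108^32=62, 108^64=481, 108^128=435, 108^256=897, 108^512=852, 108^1024=617, 108^2048=670, 108^4096=500, 108^8192=17, 108^16384=289, 108^32768=567, 108^65536=883, 108^131072=594, 108^262144=842, 108^524288=492; 108^865511 = 108^1 * 108^2 * 108^4 * 108^32 * 108^64 * 108^128 * 108^1024 * 108^4096 * 108^8192 * 108^65536 * 108^262144 * 108^524288 = 953 (mod 1121); answer 953
Part II: U1 = 953; m = -15; cross terms: (-38*-34 - -22*-15)=962, (-22*-11 - 4*-34)=378, (4*24 - -15*-11)=-69, (-15*-15 - -38*24)=1137; twice the area = |2408| = 2408; area = 1204; answer 1204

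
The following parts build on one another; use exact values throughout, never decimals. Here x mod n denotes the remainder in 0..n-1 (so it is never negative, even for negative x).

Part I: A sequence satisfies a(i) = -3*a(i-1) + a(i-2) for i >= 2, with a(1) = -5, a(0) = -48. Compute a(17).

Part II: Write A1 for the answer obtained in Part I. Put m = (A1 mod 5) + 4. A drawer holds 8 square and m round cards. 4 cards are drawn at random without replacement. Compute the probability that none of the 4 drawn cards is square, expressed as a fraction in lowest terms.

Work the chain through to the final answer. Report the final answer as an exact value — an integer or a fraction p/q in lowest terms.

Part I: a(2) = -3*(-5) + 1*(-48) = -33; iterating: a(2)=-33, a(3)=94, a(4)=-315, a(5)=1039, a(6)=-3432, a(7)=11335, a(8)=-37437, a(9)=123646, a(10)=-408375, a(11)=1348771, a(12)=-4454688, a(13)=14712835, a(14)=-48593193, a(15)=160492414, a(16)=-530070435, a(17)=1750703719; answer 1750703719
Part II: A1 = 1750703719; m = 8; total draws C(16,4) = 1820; favorable C(8,4) = 70; P = 1/26; answer 1/26

1/26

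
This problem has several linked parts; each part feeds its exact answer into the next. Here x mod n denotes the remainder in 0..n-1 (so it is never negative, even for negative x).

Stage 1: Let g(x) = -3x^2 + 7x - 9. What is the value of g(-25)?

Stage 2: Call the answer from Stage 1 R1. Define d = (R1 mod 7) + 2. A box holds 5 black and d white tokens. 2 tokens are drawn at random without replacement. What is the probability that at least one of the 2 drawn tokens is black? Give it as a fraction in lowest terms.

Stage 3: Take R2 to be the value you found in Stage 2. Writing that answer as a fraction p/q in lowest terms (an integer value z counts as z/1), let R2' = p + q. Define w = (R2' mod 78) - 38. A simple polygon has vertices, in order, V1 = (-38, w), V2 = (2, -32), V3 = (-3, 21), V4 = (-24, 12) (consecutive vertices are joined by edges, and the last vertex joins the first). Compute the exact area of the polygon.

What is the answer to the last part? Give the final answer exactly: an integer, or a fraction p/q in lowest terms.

Stage 1: -3*(-25)^2 + 7*(-25)^1 - 9 = (-1875) + (-175) + (-9) = -2059; answer -2059
Stage 2: R1 = -2059; d = 8; total draws C(13,2) = 78; complement C(8,2) = 28; favorable 78 - 28 = 50; P = 25/39; answer 25/39
Stage 3: R2 = 25/39; threaded value p + q = 64; w = 26; cross terms: (-38*-32 - 2*26)=1164, (2*21 - -3*-32)=-54, (-3*12 - -24*21)=468, (-24*26 - -38*12)=-168; twice the area = |1410| = 1410; area = 705; answer 705

705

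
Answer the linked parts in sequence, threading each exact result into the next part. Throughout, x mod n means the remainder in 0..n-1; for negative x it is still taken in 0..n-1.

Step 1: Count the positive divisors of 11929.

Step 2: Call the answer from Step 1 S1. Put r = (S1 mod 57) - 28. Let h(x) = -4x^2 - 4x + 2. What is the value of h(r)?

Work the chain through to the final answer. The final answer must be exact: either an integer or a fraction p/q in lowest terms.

-2206

Step 1: 11929 = 79 * 151; number of divisors = (1+1) * (1+1) = 4; answer 4
Step 2: S1 = 4; r = -24; -4*(-24)^2 - 4*(-24)^1 + 2 = (-2304) + (96) + (2) = -2206; answer -2206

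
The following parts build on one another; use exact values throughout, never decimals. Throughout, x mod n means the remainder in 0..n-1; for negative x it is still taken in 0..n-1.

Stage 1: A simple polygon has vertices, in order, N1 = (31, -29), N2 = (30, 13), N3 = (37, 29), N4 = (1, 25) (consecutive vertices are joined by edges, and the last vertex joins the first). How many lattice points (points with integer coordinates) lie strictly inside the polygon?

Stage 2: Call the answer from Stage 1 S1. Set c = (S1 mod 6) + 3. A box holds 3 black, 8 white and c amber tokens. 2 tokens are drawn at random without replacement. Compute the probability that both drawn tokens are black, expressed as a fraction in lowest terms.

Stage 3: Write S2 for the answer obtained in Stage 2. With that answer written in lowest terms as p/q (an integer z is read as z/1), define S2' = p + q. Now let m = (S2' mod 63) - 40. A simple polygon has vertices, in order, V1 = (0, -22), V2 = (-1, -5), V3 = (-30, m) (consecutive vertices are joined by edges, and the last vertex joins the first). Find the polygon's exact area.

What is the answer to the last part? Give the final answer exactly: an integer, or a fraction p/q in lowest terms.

487/2

Stage 1: cross terms: (31*13 - 30*-29)=1273, (30*29 - 37*13)=389, (37*25 - 1*29)=896, (1*-29 - 31*25)=-804; twice the area = |1754| = 1754; area = 877; boundary points = 1 + 1 + 4 + 6 = 12; strictly interior points = area - boundary/2 + 1 = 872; answer 872
Stage 2: S1 = 872; c = 5; total draws C(16,2) = 120; favorable C(3,2) = 3; P = 1/40; answer 1/40
Stage 3: S2 = 1/40; threaded value p + q = 41; m = 1; cross terms: (0*-5 - -1*-22)=-22, (-1*1 - -30*-5)=-151, (-30*-22 - 0*1)=660; twice the area = |487| = 487; area = 487/2; answer 487/2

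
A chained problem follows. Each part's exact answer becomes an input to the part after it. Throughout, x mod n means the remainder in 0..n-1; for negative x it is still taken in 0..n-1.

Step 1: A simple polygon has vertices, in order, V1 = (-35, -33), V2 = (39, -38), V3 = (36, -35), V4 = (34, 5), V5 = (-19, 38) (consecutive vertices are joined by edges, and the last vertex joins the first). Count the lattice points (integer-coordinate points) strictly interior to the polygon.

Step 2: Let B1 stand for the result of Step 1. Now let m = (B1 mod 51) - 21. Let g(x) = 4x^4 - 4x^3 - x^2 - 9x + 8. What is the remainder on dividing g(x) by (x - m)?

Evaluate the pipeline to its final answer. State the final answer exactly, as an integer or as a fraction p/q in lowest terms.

Step 1: cross terms: (-35*-38 - 39*-33)=2617, (39*-35 - 36*-38)=3, (36*5 - 34*-35)=1370, (34*38 - -19*5)=1387, (-19*-33 - -35*38)=1957; twice the area = |7334| = 7334; area = 3667; boundary points = 1 + 3 + 2 + 1 + 1 = 8; strictly interior points = area - boundary/2 + 1 = 3664; answer 3664
Step 2: B1 = 3664; m = 22; remainder = value at the root: 4*(22)^4 - 4*(22)^3 - 1*(22)^2 - 9*(22)^1 + 8 = (937024) + (-42592) + (-484) + (-198) + (8) = 893758; answer 893758

893758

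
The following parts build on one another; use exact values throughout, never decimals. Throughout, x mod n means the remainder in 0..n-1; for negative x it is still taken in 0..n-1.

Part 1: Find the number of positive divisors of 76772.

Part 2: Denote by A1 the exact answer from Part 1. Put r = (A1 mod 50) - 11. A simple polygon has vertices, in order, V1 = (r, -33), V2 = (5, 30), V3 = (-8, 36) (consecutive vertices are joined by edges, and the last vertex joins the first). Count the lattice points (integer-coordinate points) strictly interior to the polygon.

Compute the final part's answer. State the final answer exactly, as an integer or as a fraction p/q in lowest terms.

Part 1: 76772 = 2^2 * 17 * 1129; number of divisors = (2+1) * (1+1) * (1+1) = 12; answer 12
Part 2: A1 = 12; r = 1; cross terms: (1*30 - 5*-33)=195, (5*36 - -8*30)=420, (-8*-33 - 1*36)=228; twice the area = |843| = 843; area = 843/2; boundary points = 1 + 1 + 3 = 5; strictly interior points = area - boundary/2 + 1 = 420; answer 420

420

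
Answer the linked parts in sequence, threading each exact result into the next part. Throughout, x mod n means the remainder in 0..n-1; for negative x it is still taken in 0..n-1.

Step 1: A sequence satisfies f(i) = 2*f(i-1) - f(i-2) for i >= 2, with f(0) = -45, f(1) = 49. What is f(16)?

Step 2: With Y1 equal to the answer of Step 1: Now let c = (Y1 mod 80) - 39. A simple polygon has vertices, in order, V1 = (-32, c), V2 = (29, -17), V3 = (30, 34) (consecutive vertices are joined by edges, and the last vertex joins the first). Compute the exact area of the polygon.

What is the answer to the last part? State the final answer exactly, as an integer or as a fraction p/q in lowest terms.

1554

Step 1: f(2) = 2*(49) - 1*(-45) = 143; iterating: f(2)=143, f(3)=237, f(4)=331, f(5)=425, f(6)=519, f(7)=613, f(8)=707, f(9)=801, f(10)=895, f(11)=989, f(12)=1083, f(13)=1177, f(14)=1271, f(15)=1365, f(16)=1459; answer 1459
Step 2: Y1 = 1459; c = -20; cross terms: (-32*-17 - 29*-20)=1124, (29*34 - 30*-17)=1496, (30*-20 - -32*34)=488; twice the area = |3108| = 3108; area = 1554; answer 1554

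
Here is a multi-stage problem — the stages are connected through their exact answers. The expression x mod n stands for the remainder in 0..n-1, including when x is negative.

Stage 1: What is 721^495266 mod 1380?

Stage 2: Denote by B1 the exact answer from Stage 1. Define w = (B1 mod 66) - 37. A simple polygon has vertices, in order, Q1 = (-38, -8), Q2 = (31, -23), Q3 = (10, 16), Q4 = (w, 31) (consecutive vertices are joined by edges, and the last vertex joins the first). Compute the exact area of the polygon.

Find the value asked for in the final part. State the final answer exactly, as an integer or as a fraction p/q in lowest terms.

Stage 1: squarings mod 1380: 721^1=721, 721^2=961, 721^4=301, 721^8=901, 721^16=361, 721^32=601, 721^64=1021, 721^128=541, 721^256=121, 721^512=841, 721^1024=721, 721^2048=961, 721^4096=301, 721^8192=901, 721^16384=361, 721^32768=601, 721^65536=1021, 721^131072=541, 721^262144=121; 721^495266 = 721^2 * 721^32 * 721^128 * 721^512 * 721^1024 * 721^2048 * 721^32768 * 721^65536 * 721^131072 * 721^262144 = 961 (mod 1380); answer 961
Stage 2: B1 = 961; w = 0; cross terms: (-38*-23 - 31*-8)=1122, (31*16 - 10*-23)=726, (10*31 - 0*16)=310, (0*-8 - -38*31)=1178; twice the area = |3336| = 3336; area = 1668; answer 1668

1668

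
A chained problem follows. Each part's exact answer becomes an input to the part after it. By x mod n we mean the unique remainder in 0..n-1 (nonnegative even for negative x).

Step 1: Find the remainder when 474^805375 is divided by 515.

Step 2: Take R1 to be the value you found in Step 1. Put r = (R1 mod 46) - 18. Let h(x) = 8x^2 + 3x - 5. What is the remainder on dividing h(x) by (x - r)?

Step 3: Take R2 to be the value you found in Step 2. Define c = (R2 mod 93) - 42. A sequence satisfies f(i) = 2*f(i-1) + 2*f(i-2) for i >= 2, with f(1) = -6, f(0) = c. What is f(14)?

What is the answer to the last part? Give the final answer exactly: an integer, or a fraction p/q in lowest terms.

2128640

Step 1: squarings mod 515: 474^1=474, 474^2=136, 474^4=471, 474^8=391, 474^16=441, 474^32=326, 474^64=186, 474^128=91, 474^256=41, 474^512=136, 474^1024=471, 474^2048=391, 474^4096=441, 474^8192=326, 474^16384=186, 474^32768=91, 474^65536=41, 474^131072=136, 474^262144=471, 474^524288=391; 474^805375 = 474^1 * 474^2 * 474^4 * 474^8 * 474^16 * 474^32 * 474^64 * 474^128 * 474^256 * 474^2048 * 474^16384 * 474^262144 * 474^524288 = 469 (mod 515); answer 469
Step 2: R1 = 469; r = -9; remainder = value at the root: 8*(-9)^2 + 3*(-9)^1 - 5 = (648) + (-27) + (-5) = 616; answer 616
Step 3: R2 = 616; c = 16; f(2) = 2*(-6) + 2*(16) = 20; iterating: f(2)=20, f(3)=28, f(4)=96, f(5)=248, f(6)=688, f(7)=1872, f(8)=5120, f(9)=13984, f(10)=38208, f(11)=104384, f(12)=285184, f(13)=779136, f(14)=2128640; answer 2128640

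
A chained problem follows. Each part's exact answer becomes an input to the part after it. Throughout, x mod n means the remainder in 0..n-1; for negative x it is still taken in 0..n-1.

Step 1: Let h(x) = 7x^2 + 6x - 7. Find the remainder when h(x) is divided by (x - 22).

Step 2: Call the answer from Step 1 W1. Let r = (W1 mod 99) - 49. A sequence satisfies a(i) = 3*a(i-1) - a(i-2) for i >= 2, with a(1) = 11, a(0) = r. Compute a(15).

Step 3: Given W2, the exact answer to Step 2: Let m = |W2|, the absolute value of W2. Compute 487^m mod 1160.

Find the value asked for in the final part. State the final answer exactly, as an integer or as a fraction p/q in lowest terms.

1103

Step 1: remainder = value at the root: 7*(22)^2 + 6*(22)^1 - 7 = (3388) + (132) + (-7) = 3513; answer 3513
Step 2: W1 = 3513; r = -1; a(2) = 3*(11) - 1*(-1) = 34; iterating: a(2)=34, a(3)=91, a(4)=239, a(5)=626, a(6)=1639, a(7)=4291, a(8)=11234, a(9)=29411, a(10)=76999, a(11)=201586, a(12)=527759, a(13)=1381691, a(14)=3617314, a(15)=9470251; answer 9470251
Step 3: W2 = 9470251; m = 9470251; squarings mod 1160: 487^1=487, 487^2=529, 487^4=281, 487^8=81, 487^16=761, 487^32=281, 487^64=81, 487^128=761, 487^256=281, 487^512=81, 487^1024=761, 487^2048=281, 487^4096=81, 487^8192=761, 487^16384=281, 487^32768=81, 487^65536=761, 487^131072=281, 487^262144=81, 487^524288=761, 487^1048576=281, 487^2097152=81, 487^4194304=761, 487^8388608=281; 487^9470251 = 487^1 * 487^2 * 487^8 * 487^32 * 487^256 * 487^32768 * 487^1048576 * 487^8388608 = 1103 (mod 1160); answer 1103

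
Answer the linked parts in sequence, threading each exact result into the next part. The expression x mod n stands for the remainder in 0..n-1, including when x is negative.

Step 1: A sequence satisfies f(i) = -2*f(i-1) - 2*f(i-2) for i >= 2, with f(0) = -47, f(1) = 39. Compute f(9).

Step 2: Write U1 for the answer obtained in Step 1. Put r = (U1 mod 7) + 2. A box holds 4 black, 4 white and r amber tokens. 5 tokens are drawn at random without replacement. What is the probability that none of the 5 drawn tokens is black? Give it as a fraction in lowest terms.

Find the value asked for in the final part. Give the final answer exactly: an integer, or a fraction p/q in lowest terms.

1/22

Step 1: f(2) = -2*(39) - 2*(-47) = 16; iterating: f(2)=16, f(3)=-110, f(4)=188, f(5)=-156, f(6)=-64, f(7)=440, f(8)=-752, f(9)=624; answer 624
Step 2: U1 = 624; r = 3; total draws C(11,5) = 462; favorable C(7,5) = 21; P = 1/22; answer 1/22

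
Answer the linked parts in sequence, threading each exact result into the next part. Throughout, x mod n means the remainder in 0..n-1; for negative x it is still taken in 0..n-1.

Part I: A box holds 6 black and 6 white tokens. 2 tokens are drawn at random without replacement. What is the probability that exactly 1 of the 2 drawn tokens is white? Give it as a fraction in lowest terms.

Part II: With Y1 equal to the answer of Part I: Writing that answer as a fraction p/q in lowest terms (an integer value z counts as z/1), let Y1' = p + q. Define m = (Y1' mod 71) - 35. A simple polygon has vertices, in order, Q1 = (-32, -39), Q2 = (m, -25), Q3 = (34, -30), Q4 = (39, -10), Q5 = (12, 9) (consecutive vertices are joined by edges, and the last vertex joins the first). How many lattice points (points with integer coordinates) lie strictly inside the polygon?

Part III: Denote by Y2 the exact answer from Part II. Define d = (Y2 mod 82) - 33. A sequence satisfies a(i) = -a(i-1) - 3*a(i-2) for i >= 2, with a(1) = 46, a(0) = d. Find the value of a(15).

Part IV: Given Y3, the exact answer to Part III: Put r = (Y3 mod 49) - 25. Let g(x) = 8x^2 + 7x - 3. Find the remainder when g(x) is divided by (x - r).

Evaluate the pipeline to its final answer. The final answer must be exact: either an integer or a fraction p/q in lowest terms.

1692

Part I: total draws C(12,2) = 66; favorable C(6,1)*C(6,1) = 36; P = 6/11; answer 6/11
Part II: Y1 = 6/11; threaded value p + q = 17; m = -18; cross terms: (-32*-25 - -18*-39)=98, (-18*-30 - 34*-25)=1390, (34*-10 - 39*-30)=830, (39*9 - 12*-10)=471, (12*-39 - -32*9)=-180; twice the area = |2609| = 2609; area = 2609/2; boundary points = 14 + 1 + 5 + 1 + 4 = 25; strictly interior points = area - boundary/2 + 1 = 1293; answer 1293
Part III: Y2 = 1293; d = 30; a(2) = -1*(46) - 3*(30) = -136; iterating: a(2)=-136, a(3)=-2, a(4)=410, a(5)=-404, a(6)=-826, a(7)=2038, a(8)=440, a(9)=-6554, a(10)=5234, a(11)=14428, a(12)=-30130, a(13)=-13154, a(14)=103544, a(15)=-64082; answer -64082
Part IV: Y3 = -64082; r = -15; remainder = value at the root: 8*(-15)^2 + 7*(-15)^1 - 3 = (1800) + (-105) + (-3) = 1692; answer 1692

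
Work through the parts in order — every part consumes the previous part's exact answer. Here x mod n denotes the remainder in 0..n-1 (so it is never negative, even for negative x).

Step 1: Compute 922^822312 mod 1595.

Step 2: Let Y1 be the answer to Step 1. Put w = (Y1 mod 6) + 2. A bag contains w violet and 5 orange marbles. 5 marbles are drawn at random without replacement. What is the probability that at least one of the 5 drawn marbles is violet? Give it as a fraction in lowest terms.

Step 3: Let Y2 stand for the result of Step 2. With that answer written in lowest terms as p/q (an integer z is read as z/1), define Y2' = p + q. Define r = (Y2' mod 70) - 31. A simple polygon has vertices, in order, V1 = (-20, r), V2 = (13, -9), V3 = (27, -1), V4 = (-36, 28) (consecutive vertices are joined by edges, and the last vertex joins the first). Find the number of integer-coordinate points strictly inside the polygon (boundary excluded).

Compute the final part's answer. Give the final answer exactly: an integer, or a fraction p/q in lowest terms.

Step 1: squarings mod 1595: 922^1=922, 922^2=1544, 922^4=1006, 922^8=806, 922^16=471, 922^32=136, 922^64=951, 922^128=36, 922^256=1296, 922^512=81, 922^1024=181, 922^2048=861, 922^4096=1241, 922^8192=906, 922^16384=1006, 922^32768=806, 922^65536=471, 922^131072=136, 922^262144=951, 922^524288=36; 922^822312 = 922^8 * 922^32 * 922^1024 * 922^2048 * 922^32768 * 922^262144 * 922^524288 = 81 (mod 1595); answer 81
Step 2: Y1 = 81; w = 5; total draws C(10,5) = 252; complement C(5,5) = 1; favorable 252 - 1 = 251; P = 251/252; answer 251/252
Step 3: Y2 = 251/252; threaded value p + q = 503; r = -18; cross terms: (-20*-9 - 13*-18)=414, (13*-1 - 27*-9)=230, (27*28 - -36*-1)=720, (-36*-18 - -20*28)=1208; twice the area = |2572| = 2572; area = 1286; boundary points = 3 + 2 + 1 + 2 = 8; strictly interior points = area - boundary/2 + 1 = 1283; answer 1283

1283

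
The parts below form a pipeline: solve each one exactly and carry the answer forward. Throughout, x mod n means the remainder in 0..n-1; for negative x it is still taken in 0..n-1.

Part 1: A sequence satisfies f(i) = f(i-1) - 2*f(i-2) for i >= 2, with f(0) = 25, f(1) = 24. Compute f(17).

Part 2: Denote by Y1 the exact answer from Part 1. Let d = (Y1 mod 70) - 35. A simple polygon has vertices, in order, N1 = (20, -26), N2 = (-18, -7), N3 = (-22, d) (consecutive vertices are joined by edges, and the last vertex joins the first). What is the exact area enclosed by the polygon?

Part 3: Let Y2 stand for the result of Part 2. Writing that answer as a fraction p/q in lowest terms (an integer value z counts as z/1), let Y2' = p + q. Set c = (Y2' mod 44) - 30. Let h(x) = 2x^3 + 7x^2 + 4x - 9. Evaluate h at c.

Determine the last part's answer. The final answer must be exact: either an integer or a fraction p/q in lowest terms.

Part 1: f(2) = 1*(24) - 2*(25) = -26; iterating: f(2)=-26, f(3)=-74, f(4)=-22, f(5)=126, f(6)=170, f(7)=-82, f(8)=-422, f(9)=-258, f(10)=586, f(11)=1102, f(12)=-70, f(13)=-2274, f(14)=-2134, f(15)=2414, f(16)=6682, f(17)=1854; answer 1854
Part 2: Y1 = 1854; d = -1; cross terms: (20*-7 - -18*-26)=-608, (-18*-1 - -22*-7)=-136, (-22*-26 - 20*-1)=592; twice the area = |-152| = 152; area = 76; answer 76
Part 3: Y2 = 76; threaded value p + q = 77; c = 3; 2*(3)^3 + 7*(3)^2 + 4*(3)^1 - 9 = (54) + (63) + (12) + (-9) = 120; answer 120

120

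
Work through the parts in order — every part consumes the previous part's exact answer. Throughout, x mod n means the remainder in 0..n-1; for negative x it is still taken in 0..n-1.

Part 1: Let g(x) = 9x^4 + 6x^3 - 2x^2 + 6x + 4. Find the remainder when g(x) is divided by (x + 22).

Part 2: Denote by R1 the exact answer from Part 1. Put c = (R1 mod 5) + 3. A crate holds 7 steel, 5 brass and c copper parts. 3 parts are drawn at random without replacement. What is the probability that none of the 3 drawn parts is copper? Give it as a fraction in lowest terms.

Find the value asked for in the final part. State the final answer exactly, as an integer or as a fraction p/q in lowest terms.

Part 1: remainder = value at the root: 9*(-22)^4 + 6*(-22)^3 - 2*(-22)^2 + 6*(-22)^1 + 4 = (2108304) + (-63888) + (-968) + (-132) + (4) = 2043320; answer 2043320
Part 2: R1 = 2043320; c = 3; total draws C(15,3) = 455; favorable C(12,3) = 220; P = 44/91; answer 44/91

44/91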